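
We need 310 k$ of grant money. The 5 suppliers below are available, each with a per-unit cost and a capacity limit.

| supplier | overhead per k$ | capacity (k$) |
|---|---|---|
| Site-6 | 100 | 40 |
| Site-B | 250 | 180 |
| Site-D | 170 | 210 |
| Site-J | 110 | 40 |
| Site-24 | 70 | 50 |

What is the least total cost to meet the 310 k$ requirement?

Cheapest first:
Site-24 (70): use full 50 → 260 k$ to go.
Take 40 from Site-6 at 100 → need 220 more.
Site-J at 110: take all 40 k$ → 180 still needed.
Site-D (170): take the remaining 180 → done.
Site-B: unused.
Cost = 50×70 + 40×100 + 40×110 + 180×170 = 42500.

42500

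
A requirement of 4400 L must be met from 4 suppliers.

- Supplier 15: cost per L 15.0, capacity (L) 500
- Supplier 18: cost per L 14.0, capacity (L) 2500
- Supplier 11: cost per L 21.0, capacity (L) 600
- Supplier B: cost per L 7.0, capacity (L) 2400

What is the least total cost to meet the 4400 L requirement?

Use suppliers in increasing cost order.
Supplier B (7.0): use full 2400 — 2000 L to go.
Supplier 18 (14.0): take the remaining 2000 — done.
Supplier 15, Supplier 11: unused.
Cost = 2400×7.0 + 2000×14.0 = 44800.

44800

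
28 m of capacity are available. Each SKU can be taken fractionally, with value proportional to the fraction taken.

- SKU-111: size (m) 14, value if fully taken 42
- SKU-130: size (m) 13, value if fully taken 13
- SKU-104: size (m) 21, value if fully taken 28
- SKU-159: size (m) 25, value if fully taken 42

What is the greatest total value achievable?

Best value per unit of size first: SKU-111 42/14≈3, SKU-159 42/25≈1.68, SKU-104 28/21≈1.33, SKU-130 13/13≈1.
SKU-111: take in full, 14 m for value 42 — 14 left.
Only 14 m remain; take 14/25 of SKU-159 for value 42×14/25 = 23.52.
Total value = 65.52.

65.52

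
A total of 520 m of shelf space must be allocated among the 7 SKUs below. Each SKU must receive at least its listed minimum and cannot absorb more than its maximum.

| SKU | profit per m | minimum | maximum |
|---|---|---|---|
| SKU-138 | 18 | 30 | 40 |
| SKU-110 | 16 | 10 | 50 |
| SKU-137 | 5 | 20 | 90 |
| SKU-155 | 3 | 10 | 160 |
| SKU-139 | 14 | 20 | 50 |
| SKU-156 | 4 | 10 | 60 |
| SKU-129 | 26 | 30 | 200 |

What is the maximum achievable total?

Meeting every minimum uses 30+10+20+10+20+10+30 = 130 m, leaving 390.
Rank by profit per m: SKU-129 26 > SKU-138 18 > SKU-110 16 > SKU-139 14 > SKU-137 5 > SKU-156 4 > SKU-155 3.
Give SKU-129 170 more to hit its cap of 200 — 220 left.
SKU-138 takes 10 more to reach its cap of 40 — 210 left.
SKU-110: +40 to 50 (cap) — 170 left.
SKU-139 takes 30 more to reach its cap of 50 — 140 left.
Give SKU-137 70 more to hit its cap of 90 — 70 left.
SKU-156 takes 50 more to reach its cap of 60 — 20 left.
SKU-155 has room for 150 more but only 20 remain, so it gets 30.
Total = 18×40 + 16×50 + 5×90 + 3×30 + 14×50 + 4×60 + 26×200 = 8200.

8200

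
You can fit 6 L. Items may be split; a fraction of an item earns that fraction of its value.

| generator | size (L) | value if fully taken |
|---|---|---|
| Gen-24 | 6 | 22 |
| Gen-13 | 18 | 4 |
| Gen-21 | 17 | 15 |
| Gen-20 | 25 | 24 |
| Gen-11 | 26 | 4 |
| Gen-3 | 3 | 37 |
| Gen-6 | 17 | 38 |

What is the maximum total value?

Rank by value-to-size ratio: Gen-3 37/3≈12.3, Gen-24 22/6≈3.67, Gen-6 38/17≈2.24, Gen-20 24/25≈0.96, Gen-21 15/17≈0.882, Gen-13 4/18≈0.222, Gen-11 4/26≈0.154.
Take all of Gen-3 (3 L, value 37) — 3 L left.
Fill the last 3 L with part of Gen-24: 3/6 of it earns 11.
Total value = 48.

48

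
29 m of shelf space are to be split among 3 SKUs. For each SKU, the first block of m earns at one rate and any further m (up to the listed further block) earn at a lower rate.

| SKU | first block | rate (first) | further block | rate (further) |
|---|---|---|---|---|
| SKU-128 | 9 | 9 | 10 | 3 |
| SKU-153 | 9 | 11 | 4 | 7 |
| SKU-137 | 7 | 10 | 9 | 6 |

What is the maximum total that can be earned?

278

Treat each block as its own option and order by rate: SKU-153/first 11 > SKU-137/first 10 > SKU-128/first 9 > SKU-153/second 7 > SKU-137/second 6 > SKU-128/second 3.
SKU-153 first at 11: fill all 9 — 20 left.
SKU-137 first at 10: fill all 7 — 13 left.
SKU-128/first (9): +9 — 4 left.
Fill SKU-153 second block (4 at 7) — 0 left.
Total = 11×9 + 10×7 + 9×9 + 7×4 = 278.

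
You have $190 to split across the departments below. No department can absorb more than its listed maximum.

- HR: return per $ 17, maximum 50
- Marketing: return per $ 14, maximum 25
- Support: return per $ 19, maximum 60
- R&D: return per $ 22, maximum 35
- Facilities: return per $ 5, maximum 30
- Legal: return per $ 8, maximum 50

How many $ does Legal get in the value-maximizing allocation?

Rank by return per $: R&D 22 > Support 19 > HR 17 > Marketing 14 > Legal 8 > Facilities 5.
Give R&D 35 to hit its cap of 35 → 155 left.
Give Support 60 to hit its cap of 60 → 95 left.
Give HR 50 to hit its cap of 50 → 45 left.
Marketing takes 25 to reach its cap of 25 → 20 left.
Only 20 left; Legal takes them to reach 20.

20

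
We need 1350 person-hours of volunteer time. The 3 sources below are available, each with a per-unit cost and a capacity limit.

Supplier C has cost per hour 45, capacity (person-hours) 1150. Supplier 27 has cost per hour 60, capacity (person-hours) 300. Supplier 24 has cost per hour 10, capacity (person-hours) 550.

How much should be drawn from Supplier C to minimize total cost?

Fill from the cheapest source first.
Take 550 from Supplier 24 at 10 — need 800 more.
Supplier C (45): take the remaining 800 — done.
Supplier 27: unused.

800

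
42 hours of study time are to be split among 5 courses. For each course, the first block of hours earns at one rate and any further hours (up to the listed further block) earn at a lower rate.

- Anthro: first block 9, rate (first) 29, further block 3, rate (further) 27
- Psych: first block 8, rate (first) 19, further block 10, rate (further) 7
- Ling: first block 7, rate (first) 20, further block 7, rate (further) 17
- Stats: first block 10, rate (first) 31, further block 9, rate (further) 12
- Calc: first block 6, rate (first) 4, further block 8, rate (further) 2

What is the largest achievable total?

Rank every tier by rate: Stats/T1 31 > Anthro/T1 29 > Anthro/T2 27 > Ling/T1 20 > Psych/T1 19 > Ling/T2 17 > Stats/T2 12 > Psych/T2 7 > Calc/T1 4 > Calc/T2 2.
Stats/T1 (31): +10 — 32 left.
Fill Anthro T1 block (9 at 29) — 23 left.
Fill Anthro T2 block (3 at 27) — 20 left.
Fill Ling T1 block (7 at 20) — 13 left.
Psych/T1 (19): +8 — 5 left.
5 remain; put them into Ling T2 at 17.
Total = 31×10 + 29×9 + 27×3 + 20×7 + 19×8 + 17×5 = 1029.

1029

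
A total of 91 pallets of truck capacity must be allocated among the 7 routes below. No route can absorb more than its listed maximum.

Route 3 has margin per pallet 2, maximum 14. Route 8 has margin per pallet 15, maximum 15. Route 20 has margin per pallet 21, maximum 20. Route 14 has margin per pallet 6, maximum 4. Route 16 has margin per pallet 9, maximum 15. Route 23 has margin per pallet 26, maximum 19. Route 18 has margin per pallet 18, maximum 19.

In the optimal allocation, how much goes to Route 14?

Order the routes by margin per pallet: Route 23 26 > Route 20 21 > Route 18 18 > Route 8 15 > Route 16 9 > Route 14 6 > Route 3 2.
Give Route 23 19 to hit its cap of 19 — 72 left.
Give Route 20 20 to hit its cap of 20 — 52 left.
Give Route 18 19 to hit its cap of 19 — 33 left.
Route 8 takes 15 to reach its cap of 15 — 18 left.
Give Route 16 15 to hit its cap of 15 — 3 left.
Route 14: +3 (room for 4) → 3. Pool exhausted.

3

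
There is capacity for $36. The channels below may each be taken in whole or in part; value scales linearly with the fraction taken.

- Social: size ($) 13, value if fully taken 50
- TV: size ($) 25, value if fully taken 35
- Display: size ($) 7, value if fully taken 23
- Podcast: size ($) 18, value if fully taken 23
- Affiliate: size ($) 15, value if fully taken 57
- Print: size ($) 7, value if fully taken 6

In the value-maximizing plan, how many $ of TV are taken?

1

Best value per unit of size first: Social 50/13≈3.85, Affiliate 57/15≈3.8, Display 23/7≈3.29, TV 35/25≈1.4, Podcast 23/18≈1.28, Print 6/7≈0.857.
Social: take in full, 13 $ for value 50 ; 23 left.
Affiliate: take in full, 15 $ for value 57 ; 8 left.
All 7 $ of Display fit (value 23) ; 1 remain.
1 $ left: a 1/25 share of TV gives 35×1/25 = 1.4.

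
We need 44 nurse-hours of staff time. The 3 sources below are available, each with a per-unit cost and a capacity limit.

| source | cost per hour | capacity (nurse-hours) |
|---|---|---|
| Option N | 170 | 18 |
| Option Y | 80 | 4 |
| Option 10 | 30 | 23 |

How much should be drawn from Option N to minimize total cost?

Cheapest first:
Option 10 at 30: take all 23 nurse-hours → 21 still needed.
Take 4 from Option Y at 80 → need 17 more.
Option N at 170: take 17 of its 18 → requirement met.

17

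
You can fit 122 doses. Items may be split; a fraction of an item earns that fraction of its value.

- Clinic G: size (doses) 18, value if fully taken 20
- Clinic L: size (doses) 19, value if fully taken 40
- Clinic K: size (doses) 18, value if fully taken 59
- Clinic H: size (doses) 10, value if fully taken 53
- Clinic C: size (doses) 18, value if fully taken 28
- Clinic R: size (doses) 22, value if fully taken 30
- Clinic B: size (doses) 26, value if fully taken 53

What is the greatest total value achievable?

273

Rank by value-to-size ratio: Clinic H 53/10≈5.3, Clinic K 59/18≈3.28, Clinic L 40/19≈2.11, Clinic B 53/26≈2.04, Clinic C 28/18≈1.56, Clinic R 30/22≈1.36, Clinic G 20/18≈1.11.
All 10 doses of Clinic H fit (value 53) ; 112 remain.
All 18 doses of Clinic K fit (value 59) ; 94 remain.
Clinic L: take in full, 19 doses for value 40 ; 75 left.
All 26 doses of Clinic B fit (value 53) ; 49 remain.
Take all of Clinic C (18 doses, value 28) ; 31 doses left.
All 22 doses of Clinic R fit (value 30) ; 9 remain.
Fill the last 9 doses with part of Clinic G: 9/18 of it earns 10.
Total value = 273.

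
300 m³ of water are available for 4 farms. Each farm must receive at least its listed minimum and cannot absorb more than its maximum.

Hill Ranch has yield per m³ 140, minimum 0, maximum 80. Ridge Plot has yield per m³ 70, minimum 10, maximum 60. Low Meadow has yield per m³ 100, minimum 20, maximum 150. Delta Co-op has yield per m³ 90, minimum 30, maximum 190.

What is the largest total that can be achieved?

32300

Meeting every minimum uses 0+10+20+30 = 60 m³, leaving 240.
Order the farms by yield per m³: Hill Ranch 140 > Low Meadow 100 > Delta Co-op 90 > Ridge Plot 70.
Hill Ranch: +80 to 80 (cap) → 160 left.
Low Meadow: +130 to 150 (cap) → 30 left.
Only 30 left; Delta Co-op takes them to reach 60.
Total = 140×80 + 70×10 + 100×150 + 90×60 = 32300.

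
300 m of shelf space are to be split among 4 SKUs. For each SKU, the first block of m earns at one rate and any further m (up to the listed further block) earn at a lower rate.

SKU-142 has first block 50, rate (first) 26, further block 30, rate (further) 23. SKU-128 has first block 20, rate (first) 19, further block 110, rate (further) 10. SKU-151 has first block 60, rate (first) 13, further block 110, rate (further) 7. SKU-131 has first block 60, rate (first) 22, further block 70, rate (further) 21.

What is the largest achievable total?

Treat each block as its own option and order by rate: SKU-142/T1 26 > SKU-142/T2 23 > SKU-131/T1 22 > SKU-131/T2 21 > SKU-128/T1 19 > SKU-151/T1 13 > SKU-128/T2 10 > SKU-151/T2 7.
Fill SKU-142 T1 block (50 at 26) → 250 left.
SKU-142/T2 (23): +30 → 220 left.
Fill SKU-131 T1 block (60 at 22) → 160 left.
SKU-131/T2 (21): +70 → 90 left.
SKU-128/T1 (19): +20 → 70 left.
SKU-151/T1 (13): +60 → 10 left.
10 remain; put them into SKU-128 T2 at 10.
Total = 26×50 + 23×30 + 22×60 + 21×70 + 19×20 + 13×60 + 10×10 = 6040.

6040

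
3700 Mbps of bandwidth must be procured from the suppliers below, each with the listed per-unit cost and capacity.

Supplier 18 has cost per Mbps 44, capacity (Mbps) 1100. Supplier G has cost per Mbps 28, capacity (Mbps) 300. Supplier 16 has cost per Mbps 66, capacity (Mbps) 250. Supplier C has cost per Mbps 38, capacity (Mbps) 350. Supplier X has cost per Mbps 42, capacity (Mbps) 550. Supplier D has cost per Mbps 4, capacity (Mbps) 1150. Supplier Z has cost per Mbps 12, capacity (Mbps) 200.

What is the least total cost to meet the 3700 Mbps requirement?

Fill from the cheapest supplier first.
Take 1150 from Supplier D at 4 — need 2550 more.
Supplier Z at 12: take all 200 Mbps — 2350 still needed.
Supplier G (28): use full 300 — 2050 Mbps to go.
Take 350 from Supplier C at 38 — need 1700 more.
Supplier X at 42: take all 550 Mbps — 1150 still needed.
Take 1100 from Supplier 18 at 44 — need 50 more.
Take 50 from Supplier 16 at 66 to finish.
Cost = 1150×4 + 200×12 + 300×28 + 350×38 + 550×42 + 1100×44 + 50×66 = 103500.

103500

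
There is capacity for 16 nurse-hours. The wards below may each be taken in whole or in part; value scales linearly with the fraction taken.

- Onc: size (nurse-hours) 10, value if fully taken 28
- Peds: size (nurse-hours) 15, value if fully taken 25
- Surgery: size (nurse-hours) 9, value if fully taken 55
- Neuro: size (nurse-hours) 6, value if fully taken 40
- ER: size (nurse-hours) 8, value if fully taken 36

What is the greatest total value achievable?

99.5

Rank by value-to-size ratio: Neuro 40/6≈6.67, Surgery 55/9≈6.11, ER 36/8≈4.5, Onc 28/10≈2.8, Peds 25/15≈1.67.
All 6 nurse-hours of Neuro fit (value 40) → 10 remain.
Take all of Surgery (9 nurse-hours, value 55) → 1 nurse-hours left.
1 nurse-hours left: a 1/8 share of ER gives 36×1/8 = 4.5.
Total value = 99.5.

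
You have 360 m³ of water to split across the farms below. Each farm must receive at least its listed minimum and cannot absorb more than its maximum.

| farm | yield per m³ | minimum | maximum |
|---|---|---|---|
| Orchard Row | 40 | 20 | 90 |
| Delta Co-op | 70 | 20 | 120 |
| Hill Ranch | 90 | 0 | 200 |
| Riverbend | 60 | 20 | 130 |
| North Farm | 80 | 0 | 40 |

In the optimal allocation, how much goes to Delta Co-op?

Meeting every minimum uses 20+20+0+20+0 = 60 m³, leaving 300.
Rank by yield per m³: Hill Ranch 90 > North Farm 80 > Delta Co-op 70 > Riverbend 60 > Orchard Row 40.
Hill Ranch takes 200 more to reach its cap of 200 ; 100 left.
North Farm: +40 to 40 (cap) ; 60 left.
Only 60 left; Delta Co-op takes them to reach 80.

80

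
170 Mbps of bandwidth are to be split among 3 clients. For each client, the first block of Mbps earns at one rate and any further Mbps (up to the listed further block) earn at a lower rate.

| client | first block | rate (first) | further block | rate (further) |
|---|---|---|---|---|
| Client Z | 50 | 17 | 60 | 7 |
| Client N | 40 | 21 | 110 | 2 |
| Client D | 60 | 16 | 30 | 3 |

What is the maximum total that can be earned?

2790

Treat each block as its own option and order by rate: Client N/T1 21 > Client Z/T1 17 > Client D/T1 16 > Client Z/T2 7 > Client D/T2 3 > Client N/T2 2.
Fill Client N T1 block (40 at 21) — 130 left.
Client Z T1 at 17: fill all 50 — 80 left.
Fill Client D T1 block (60 at 16) — 20 left.
Client Z/T2: +20 of 60 at 7; pool empty.
Total = 21×40 + 17×50 + 16×60 + 7×20 = 2790.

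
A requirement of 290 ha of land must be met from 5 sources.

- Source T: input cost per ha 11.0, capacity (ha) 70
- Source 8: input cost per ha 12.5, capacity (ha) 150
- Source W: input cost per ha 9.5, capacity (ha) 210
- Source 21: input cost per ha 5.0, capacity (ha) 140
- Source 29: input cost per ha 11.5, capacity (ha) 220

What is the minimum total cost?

2125

Use sources in increasing cost order.
Source 21 (5.0): use full 140 ; 150 ha to go.
Take 150 from Source W at 9.5 to finish.
Source T, Source 29, Source 8: unused.
Cost = 140×5.0 + 150×9.5 = 2125.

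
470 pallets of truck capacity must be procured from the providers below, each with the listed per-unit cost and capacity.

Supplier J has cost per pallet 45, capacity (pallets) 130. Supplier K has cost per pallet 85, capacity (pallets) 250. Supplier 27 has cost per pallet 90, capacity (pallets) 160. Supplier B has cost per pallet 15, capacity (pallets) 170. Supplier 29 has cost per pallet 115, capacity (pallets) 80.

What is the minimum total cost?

22850

Use providers in increasing cost order.
Take 170 from Supplier B at 15 — need 300 more.
Take 130 from Supplier J at 45 — need 170 more.
Supplier K at 85: take 170 of its 250 — requirement met.
Supplier 27, Supplier 29: unused.
Cost = 170×15 + 130×45 + 170×85 = 22850.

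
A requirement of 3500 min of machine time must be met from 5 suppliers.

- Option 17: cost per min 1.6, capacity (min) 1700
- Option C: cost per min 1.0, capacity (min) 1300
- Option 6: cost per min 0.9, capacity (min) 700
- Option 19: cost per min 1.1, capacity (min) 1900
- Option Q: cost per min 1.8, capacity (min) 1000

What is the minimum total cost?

Fill from the cheapest supplier first.
Option 6 at 0.9: take all 700 min → 2800 still needed.
Option C (1.0): use full 1300 → 1500 min to go.
Option 19 at 1.1: take 1500 of its 1900 → requirement met.
Option 17, Option Q: unused.
Cost = 700×0.9 + 1300×1.0 + 1500×1.1 = 3580.

3580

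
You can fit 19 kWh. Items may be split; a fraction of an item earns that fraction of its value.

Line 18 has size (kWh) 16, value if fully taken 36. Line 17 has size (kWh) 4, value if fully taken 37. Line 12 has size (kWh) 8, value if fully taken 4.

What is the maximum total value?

70.75

Sort by value density: Line 17 37/4≈9.25, Line 18 36/16≈2.25, Line 12 4/8≈0.5.
Take all of Line 17 (4 kWh, value 37) → 15 kWh left.
Only 15 kWh remain; take 15/16 of Line 18 for value 36×15/16 = 33.75.
Total value = 70.75.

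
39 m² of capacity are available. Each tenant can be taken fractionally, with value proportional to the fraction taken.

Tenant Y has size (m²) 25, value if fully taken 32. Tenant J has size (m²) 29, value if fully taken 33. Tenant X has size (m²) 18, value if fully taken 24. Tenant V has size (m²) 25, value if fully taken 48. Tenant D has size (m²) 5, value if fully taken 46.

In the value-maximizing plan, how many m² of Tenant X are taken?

9

Rank by value-to-size ratio: Tenant D 46/5≈9.2, Tenant V 48/25≈1.92, Tenant X 24/18≈1.33, Tenant Y 32/25≈1.28, Tenant J 33/29≈1.14.
All 5 m² of Tenant D fit (value 46) — 34 remain.
All 25 m² of Tenant V fit (value 48) — 9 remain.
Only 9 m² remain; take 9/18 of Tenant X for value 24×9/18 = 12.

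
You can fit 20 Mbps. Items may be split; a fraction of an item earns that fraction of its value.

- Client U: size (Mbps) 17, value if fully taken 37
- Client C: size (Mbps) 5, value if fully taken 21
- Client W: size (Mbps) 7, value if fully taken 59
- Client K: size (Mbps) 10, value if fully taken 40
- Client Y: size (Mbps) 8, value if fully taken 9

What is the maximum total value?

Rank by value-to-size ratio: Client W 59/7≈8.43, Client C 21/5≈4.2, Client K 40/10≈4, Client U 37/17≈2.18, Client Y 9/8≈1.12.
Client W: take in full, 7 Mbps for value 59 — 13 left.
Client C: take in full, 5 Mbps for value 21 — 8 left.
Fill the last 8 Mbps with part of Client K: 8/10 of it earns 32.
Total value = 112.

112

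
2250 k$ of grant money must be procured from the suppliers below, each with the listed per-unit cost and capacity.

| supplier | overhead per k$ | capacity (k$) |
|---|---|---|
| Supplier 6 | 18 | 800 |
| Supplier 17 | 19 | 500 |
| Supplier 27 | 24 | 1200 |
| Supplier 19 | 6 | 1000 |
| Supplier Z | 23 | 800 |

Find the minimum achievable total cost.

Use suppliers in increasing cost order.
Supplier 19 at 6: take all 1000 k$ — 1250 still needed.
Take 800 from Supplier 6 at 18 — need 450 more.
Supplier 17 at 19: take 450 of its 500 — requirement met.
Supplier Z, Supplier 27: unused.
Cost = 1000×6 + 800×18 + 450×19 = 28950.

28950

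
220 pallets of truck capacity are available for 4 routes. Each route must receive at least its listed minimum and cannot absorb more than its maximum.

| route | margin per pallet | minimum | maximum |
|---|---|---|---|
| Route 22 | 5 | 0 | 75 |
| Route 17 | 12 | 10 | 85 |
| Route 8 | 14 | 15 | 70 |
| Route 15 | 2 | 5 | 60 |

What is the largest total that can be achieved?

Meeting every minimum uses 0+10+15+5 = 30 pallets, leaving 190.
Order the routes by margin per pallet: Route 8 14 > Route 17 12 > Route 22 5 > Route 15 2.
Route 8: +55 to 70 (cap) — 135 left.
Route 17 takes 75 more to reach its cap of 85 — 60 left.
Only 60 left; Route 22 takes them to reach 60.
Total = 5×60 + 12×85 + 14×70 + 2×5 = 2310.

2310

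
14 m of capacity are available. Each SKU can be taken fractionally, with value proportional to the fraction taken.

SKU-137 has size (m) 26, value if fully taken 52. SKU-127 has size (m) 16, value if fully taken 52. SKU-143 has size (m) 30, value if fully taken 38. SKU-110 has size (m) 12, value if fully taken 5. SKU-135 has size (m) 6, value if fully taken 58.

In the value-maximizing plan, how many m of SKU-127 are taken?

8

Sort by value density: SKU-135 58/6≈9.67, SKU-127 52/16≈3.25, SKU-137 52/26≈2, SKU-143 38/30≈1.27, SKU-110 5/12≈0.417.
Take all of SKU-135 (6 m, value 58) — 8 m left.
Only 8 m remain; take 8/16 of SKU-127 for value 52×8/16 = 26.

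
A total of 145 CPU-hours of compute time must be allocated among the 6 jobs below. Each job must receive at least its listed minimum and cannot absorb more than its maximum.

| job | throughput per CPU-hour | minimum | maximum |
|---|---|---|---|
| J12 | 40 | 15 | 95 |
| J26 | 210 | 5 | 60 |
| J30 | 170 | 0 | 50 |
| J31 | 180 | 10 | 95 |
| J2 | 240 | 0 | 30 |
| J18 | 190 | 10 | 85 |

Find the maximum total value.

27900

Meeting every minimum uses 15+5+0+10+0+10 = 40 CPU-hours, leaving 105.
Rank by throughput per CPU-hour: J2 240 > J26 210 > J18 190 > J31 180 > J30 170 > J12 40.
J2 takes 30 more to reach its cap of 30 ; 75 left.
J26 takes 55 more to reach its cap of 60 ; 20 left.
J18: +20 (room for 75) → 30. Pool exhausted.
Total = 40×15 + 210×60 + 180×10 + 240×30 + 190×30 = 27900.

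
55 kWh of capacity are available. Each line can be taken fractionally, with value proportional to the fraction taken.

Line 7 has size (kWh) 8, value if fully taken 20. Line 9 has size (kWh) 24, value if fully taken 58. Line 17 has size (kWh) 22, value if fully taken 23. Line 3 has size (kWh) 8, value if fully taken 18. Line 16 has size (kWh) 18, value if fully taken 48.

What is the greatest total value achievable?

Rank by value-to-size ratio: Line 16 48/18≈2.67, Line 7 20/8≈2.5, Line 9 58/24≈2.42, Line 3 18/8≈2.25, Line 17 23/22≈1.05.
Take all of Line 16 (18 kWh, value 48) → 37 kWh left.
Line 7: take in full, 8 kWh for value 20 → 29 left.
Take all of Line 9 (24 kWh, value 58) → 5 kWh left.
5 kWh left: a 5/8 share of Line 3 gives 18×5/8 = 11.25.
Total value = 137.25.

137.25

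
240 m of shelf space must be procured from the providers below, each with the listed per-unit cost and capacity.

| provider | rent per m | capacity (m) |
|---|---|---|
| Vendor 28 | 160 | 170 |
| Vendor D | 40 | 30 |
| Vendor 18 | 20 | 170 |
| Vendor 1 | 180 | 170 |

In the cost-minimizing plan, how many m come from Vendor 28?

Use providers in increasing cost order.
Vendor 18 (20): use full 170 → 70 m to go.
Vendor D (40): use full 30 → 40 m to go.
Vendor 28 at 160: take 40 of its 170 → requirement met.
Vendor 1: unused.

40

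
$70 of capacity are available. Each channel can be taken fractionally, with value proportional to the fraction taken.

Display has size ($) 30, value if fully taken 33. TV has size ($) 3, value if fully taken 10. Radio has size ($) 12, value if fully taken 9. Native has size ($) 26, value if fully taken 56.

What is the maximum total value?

Rank by value-to-size ratio: TV 10/3≈3.33, Native 56/26≈2.15, Display 33/30≈1.1, Radio 9/12≈0.75.
Take all of TV (3 $, value 10) — 67 $ left.
Take all of Native (26 $, value 56) — 41 $ left.
All 30 $ of Display fit (value 33) — 11 remain.
Fill the last 11 $ with part of Radio: 11/12 of it earns 8.25.
Total value = 107.25.

107.25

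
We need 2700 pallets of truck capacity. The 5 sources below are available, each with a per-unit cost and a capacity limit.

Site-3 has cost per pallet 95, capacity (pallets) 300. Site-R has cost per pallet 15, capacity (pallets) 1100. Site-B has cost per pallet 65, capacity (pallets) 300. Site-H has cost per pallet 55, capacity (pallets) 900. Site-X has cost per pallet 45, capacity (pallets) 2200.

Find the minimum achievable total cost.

88500

Fill from the cheapest source first.
Take 1100 from Site-R at 15 — need 1600 more.
Site-X (45): take the remaining 1600 — done.
Site-H, Site-B, Site-3: unused.
Cost = 1100×15 + 1600×45 = 88500.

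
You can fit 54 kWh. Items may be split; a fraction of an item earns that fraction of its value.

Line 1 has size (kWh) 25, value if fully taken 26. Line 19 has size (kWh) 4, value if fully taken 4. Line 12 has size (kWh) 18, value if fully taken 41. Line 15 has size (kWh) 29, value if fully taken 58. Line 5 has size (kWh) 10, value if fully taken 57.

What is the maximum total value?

Rank by value-to-size ratio: Line 5 57/10≈5.7, Line 12 41/18≈2.28, Line 15 58/29≈2, Line 1 26/25≈1.04, Line 19 4/4≈1.
Take all of Line 5 (10 kWh, value 57) → 44 kWh left.
Take all of Line 12 (18 kWh, value 41) → 26 kWh left.
26 kWh left: a 26/29 share of Line 15 gives 58×26/29 = 52.
Total value = 150.

150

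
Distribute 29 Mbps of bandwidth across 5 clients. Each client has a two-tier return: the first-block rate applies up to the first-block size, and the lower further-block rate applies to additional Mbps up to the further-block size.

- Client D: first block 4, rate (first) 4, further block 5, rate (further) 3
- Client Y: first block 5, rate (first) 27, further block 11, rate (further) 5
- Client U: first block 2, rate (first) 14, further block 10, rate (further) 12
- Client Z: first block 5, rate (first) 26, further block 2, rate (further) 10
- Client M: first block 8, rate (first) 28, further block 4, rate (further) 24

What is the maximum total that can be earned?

673

Rank every tier by rate: Client M/T1 28 > Client Y/T1 27 > Client Z/T1 26 > Client M/T2 24 > Client U/T1 14 > Client U/T2 12 > Client Z/T2 10 > Client Y/T2 5 > Client D/T1 4 > Client D/T2 3.
Client M T1 at 28: fill all 8 — 21 left.
Client Y T1 at 27: fill all 5 — 16 left.
Client Z T1 at 26: fill all 5 — 11 left.
Client M/T2 (24): +4 — 7 left.
Fill Client U T1 block (2 at 14) — 5 left.
5 remain; put them into Client U T2 at 12.
Total = 28×8 + 27×5 + 26×5 + 24×4 + 14×2 + 12×5 = 673.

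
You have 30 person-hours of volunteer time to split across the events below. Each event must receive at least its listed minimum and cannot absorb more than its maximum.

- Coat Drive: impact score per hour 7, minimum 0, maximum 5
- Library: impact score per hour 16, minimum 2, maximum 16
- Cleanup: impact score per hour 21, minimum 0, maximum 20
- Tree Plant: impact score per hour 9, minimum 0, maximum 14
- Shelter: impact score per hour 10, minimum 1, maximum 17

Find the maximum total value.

Meeting every minimum uses 0+2+0+0+1 = 3 person-hours, leaving 27.
Rank by impact score per hour: Cleanup 21 > Library 16 > Shelter 10 > Tree Plant 9 > Coat Drive 7.
Cleanup: +20 to 20 (cap) ; 7 left.
Library: +7 (room for 14) → 9. Pool exhausted.
Total = 16×9 + 21×20 + 10×1 = 574.

574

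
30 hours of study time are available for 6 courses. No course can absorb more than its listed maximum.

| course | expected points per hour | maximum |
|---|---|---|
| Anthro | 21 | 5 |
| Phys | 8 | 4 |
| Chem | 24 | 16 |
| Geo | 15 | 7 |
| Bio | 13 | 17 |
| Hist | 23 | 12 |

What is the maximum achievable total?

Order the courses by expected points per hour: Chem 24 > Hist 23 > Anthro 21 > Geo 15 > Bio 13 > Phys 8.
Give Chem 16 to hit its cap of 16 ; 14 left.
Give Hist 12 to hit its cap of 12 ; 2 left.
Anthro has room for 5 but only 2 remain, so it gets 2.
Total = 21×2 + 24×16 + 23×12 = 702.

702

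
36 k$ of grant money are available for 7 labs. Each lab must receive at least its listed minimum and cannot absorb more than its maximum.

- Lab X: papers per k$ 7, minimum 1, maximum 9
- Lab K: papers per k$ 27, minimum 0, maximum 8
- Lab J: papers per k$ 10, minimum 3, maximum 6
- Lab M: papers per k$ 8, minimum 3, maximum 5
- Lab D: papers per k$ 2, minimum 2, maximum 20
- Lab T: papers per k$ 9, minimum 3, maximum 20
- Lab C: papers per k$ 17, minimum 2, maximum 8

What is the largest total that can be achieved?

Meeting every minimum uses 1+0+3+3+2+3+2 = 14 k$, leaving 22.
Rank by papers per k$: Lab K 27 > Lab C 17 > Lab J 10 > Lab T 9 > Lab M 8 > Lab X 7 > Lab D 2.
Lab K: +8 to 8 (cap) ; 14 left.
Lab C: +6 to 8 (cap) ; 8 left.
Lab J: +3 to 6 (cap) ; 5 left.
Only 5 left; Lab T takes them to reach 8.
Total = 7×1 + 27×8 + 10×6 + 8×3 + 2×2 + 9×8 + 17×8 = 519.

519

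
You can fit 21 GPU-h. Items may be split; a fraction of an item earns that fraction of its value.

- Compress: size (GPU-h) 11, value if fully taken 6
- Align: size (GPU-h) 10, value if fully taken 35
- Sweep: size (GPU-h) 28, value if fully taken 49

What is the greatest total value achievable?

Best value per unit of size first: Align 35/10≈3.5, Sweep 49/28≈1.75, Compress 6/11≈0.545.
All 10 GPU-h of Align fit (value 35) → 11 remain.
Fill the last 11 GPU-h with part of Sweep: 11/28 of it earns 19.25.
Total value = 54.25.

54.25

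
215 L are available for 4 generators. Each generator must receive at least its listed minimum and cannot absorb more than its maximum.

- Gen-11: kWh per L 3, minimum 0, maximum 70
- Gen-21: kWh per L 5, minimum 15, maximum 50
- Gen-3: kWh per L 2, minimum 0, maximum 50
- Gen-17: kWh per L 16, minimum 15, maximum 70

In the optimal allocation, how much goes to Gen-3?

25

Meeting every minimum uses 0+15+0+15 = 30 L, leaving 185.
Highest kWh per L first: Gen-17 16 > Gen-21 5 > Gen-11 3 > Gen-3 2.
Gen-17 takes 55 more to reach its cap of 70 → 130 left.
Gen-21 takes 35 more to reach its cap of 50 → 95 left.
Gen-11: +70 to 70 (cap) → 25 left.
Gen-3 has room for 50 more but only 25 remain, so it gets 25.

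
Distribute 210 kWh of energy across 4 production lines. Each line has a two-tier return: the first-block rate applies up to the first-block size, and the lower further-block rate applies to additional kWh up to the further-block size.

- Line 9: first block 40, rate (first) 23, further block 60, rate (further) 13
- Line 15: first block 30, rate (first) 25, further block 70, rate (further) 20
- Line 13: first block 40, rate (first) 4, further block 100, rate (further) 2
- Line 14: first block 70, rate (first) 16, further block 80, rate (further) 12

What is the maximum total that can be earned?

Rank every tier by rate: Line 15/T1 25 > Line 9/T1 23 > Line 15/T2 20 > Line 14/T1 16 > Line 9/T2 13 > Line 14/T2 12 > Line 13/T1 4 > Line 13/T2 2.
Fill Line 15 T1 block (30 at 25) → 180 left.
Line 9 T1 at 23: fill all 40 → 140 left.
Fill Line 15 T2 block (70 at 20) → 70 left.
Line 14/T1 (16): +70 → 0 left.
Total = 25×30 + 23×40 + 20×70 + 16×70 = 4190.

4190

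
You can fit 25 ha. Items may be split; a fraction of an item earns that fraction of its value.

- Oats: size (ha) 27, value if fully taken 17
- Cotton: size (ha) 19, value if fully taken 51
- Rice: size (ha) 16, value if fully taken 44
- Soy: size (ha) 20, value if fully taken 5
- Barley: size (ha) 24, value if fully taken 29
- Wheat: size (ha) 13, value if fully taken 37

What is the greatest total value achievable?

70

Sort by value density: Wheat 37/13≈2.85, Rice 44/16≈2.75, Cotton 51/19≈2.68, Barley 29/24≈1.21, Oats 17/27≈0.63, Soy 5/20≈0.25.
Wheat: take in full, 13 ha for value 37 — 12 left.
12 ha left: a 12/16 share of Rice gives 44×12/16 = 33.
Total value = 70.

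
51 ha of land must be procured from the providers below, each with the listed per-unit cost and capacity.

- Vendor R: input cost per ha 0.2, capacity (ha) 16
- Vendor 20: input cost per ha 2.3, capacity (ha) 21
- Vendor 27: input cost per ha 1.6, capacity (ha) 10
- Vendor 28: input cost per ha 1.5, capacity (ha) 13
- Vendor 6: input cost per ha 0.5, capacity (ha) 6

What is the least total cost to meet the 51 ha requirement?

Fill from the cheapest provider first.
Vendor R at 0.2: take all 16 ha ; 35 still needed.
Take 6 from Vendor 6 at 0.5 ; need 29 more.
Vendor 28 (1.5): use full 13 ; 16 ha to go.
Take 10 from Vendor 27 at 1.6 ; need 6 more.
Vendor 20 at 2.3: take 6 of its 21 ; requirement met.
Cost = 16×0.2 + 6×0.5 + 13×1.5 + 10×1.6 + 6×2.3 = 55.5.

55.5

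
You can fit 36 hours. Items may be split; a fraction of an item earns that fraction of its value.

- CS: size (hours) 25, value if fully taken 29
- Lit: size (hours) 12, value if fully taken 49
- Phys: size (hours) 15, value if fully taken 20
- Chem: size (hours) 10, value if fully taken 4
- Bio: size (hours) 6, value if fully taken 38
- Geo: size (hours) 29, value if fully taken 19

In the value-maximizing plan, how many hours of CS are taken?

Rank by value-to-size ratio: Bio 38/6≈6.33, Lit 49/12≈4.08, Phys 20/15≈1.33, CS 29/25≈1.16, Geo 19/29≈0.655, Chem 4/10≈0.4.
Bio: take in full, 6 hours for value 38 — 30 left.
All 12 hours of Lit fit (value 49) — 18 remain.
Take all of Phys (15 hours, value 20) — 3 hours left.
Only 3 hours remain; take 3/25 of CS for value 29×3/25 = 3.48.

3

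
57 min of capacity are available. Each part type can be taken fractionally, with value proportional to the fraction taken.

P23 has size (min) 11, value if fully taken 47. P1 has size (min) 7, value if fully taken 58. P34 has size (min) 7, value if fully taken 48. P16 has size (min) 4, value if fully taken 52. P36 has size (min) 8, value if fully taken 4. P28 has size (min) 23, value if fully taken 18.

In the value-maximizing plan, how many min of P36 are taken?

Sort by value density: P16 52/4≈13, P1 58/7≈8.29, P34 48/7≈6.86, P23 47/11≈4.27, P28 18/23≈0.783, P36 4/8≈0.5.
P16: take in full, 4 min for value 52 — 53 left.
P1: take in full, 7 min for value 58 — 46 left.
Take all of P34 (7 min, value 48) — 39 min left.
Take all of P23 (11 min, value 47) — 28 min left.
Take all of P28 (23 min, value 18) — 5 min left.
5 min left: a 5/8 share of P36 gives 4×5/8 = 2.5.

5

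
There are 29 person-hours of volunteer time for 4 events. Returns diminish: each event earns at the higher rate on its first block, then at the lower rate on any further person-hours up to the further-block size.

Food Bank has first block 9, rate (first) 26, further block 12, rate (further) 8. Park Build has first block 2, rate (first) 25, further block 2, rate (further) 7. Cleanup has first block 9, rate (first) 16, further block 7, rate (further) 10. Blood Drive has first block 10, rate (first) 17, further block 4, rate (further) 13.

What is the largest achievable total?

582

Order all 8 blocks by rate: Food Bank/first 26 > Park Build/first 25 > Blood Drive/first 17 > Cleanup/first 16 > Blood Drive/second 13 > Cleanup/second 10 > Food Bank/second 8 > Park Build/second 7.
Food Bank/first (26): +9 → 20 left.
Fill Park Build first block (2 at 25) → 18 left.
Fill Blood Drive first block (10 at 17) → 8 left.
Cleanup/first: +8 of 9 at 16; pool empty.
Total = 26×9 + 25×2 + 17×10 + 16×8 = 582.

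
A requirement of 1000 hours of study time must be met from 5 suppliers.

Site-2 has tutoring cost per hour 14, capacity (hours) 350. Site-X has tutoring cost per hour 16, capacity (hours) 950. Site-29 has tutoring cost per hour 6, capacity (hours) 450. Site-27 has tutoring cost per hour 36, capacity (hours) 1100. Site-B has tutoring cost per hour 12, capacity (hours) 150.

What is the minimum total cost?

Fill from the cheapest supplier first.
Site-29 at 6: take all 450 hours ; 550 still needed.
Site-B at 12: take all 150 hours ; 400 still needed.
Site-2 at 14: take all 350 hours ; 50 still needed.
Take 50 from Site-X at 16 to finish.
Site-27: unused.
Cost = 450×6 + 150×12 + 350×14 + 50×16 = 10200.

10200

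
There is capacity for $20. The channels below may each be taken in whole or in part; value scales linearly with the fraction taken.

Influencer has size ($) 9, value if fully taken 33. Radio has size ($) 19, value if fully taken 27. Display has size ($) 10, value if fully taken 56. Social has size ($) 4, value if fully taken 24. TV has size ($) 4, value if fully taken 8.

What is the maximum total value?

Best value per unit of size first: Social 24/4≈6, Display 56/10≈5.6, Influencer 33/9≈3.67, TV 8/4≈2, Radio 27/19≈1.42.
Social: take in full, 4 $ for value 24 — 16 left.
Display: take in full, 10 $ for value 56 — 6 left.
Fill the last 6 $ with part of Influencer: 6/9 of it earns 22.
Total value = 102.

102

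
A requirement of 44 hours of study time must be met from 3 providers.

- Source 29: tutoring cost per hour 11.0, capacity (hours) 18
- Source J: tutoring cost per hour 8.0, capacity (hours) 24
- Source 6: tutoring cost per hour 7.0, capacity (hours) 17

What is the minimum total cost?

344

Use providers in increasing cost order.
Take 17 from Source 6 at 7.0 → need 27 more.
Take 24 from Source J at 8.0 → need 3 more.
Source 29 at 11.0: take 3 of its 18 → requirement met.
Cost = 17×7.0 + 24×8.0 + 3×11.0 = 344.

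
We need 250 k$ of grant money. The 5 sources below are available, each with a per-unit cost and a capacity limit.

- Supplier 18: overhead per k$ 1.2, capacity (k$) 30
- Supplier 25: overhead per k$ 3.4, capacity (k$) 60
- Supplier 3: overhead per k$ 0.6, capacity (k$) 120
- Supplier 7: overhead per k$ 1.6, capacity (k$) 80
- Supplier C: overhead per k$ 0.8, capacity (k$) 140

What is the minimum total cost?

Fill from the cheapest source first.
Supplier 3 at 0.6: take all 120 k$ ; 130 still needed.
Supplier C (0.8): take the remaining 130 ; done.
Supplier 18, Supplier 7, Supplier 25: unused.
Cost = 120×0.6 + 130×0.8 = 176.

176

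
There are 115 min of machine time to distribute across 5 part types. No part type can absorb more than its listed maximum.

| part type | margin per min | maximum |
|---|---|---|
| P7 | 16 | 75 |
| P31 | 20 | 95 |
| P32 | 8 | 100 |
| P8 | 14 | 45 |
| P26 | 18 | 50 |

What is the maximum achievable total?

Highest margin per min first: P31 20 > P26 18 > P7 16 > P8 14 > P32 8.
P31: +95 to 95 (cap) → 20 left.
P26 has room for 50 but only 20 remain, so it gets 20.
Total = 20×95 + 18×20 = 2260.

2260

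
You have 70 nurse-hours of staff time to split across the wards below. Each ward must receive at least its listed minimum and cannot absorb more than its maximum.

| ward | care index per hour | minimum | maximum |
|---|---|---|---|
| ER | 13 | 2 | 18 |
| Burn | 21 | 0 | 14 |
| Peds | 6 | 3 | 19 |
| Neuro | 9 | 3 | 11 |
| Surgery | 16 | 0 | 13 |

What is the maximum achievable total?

919

Meeting every minimum uses 2+0+3+3+0 = 8 nurse-hours, leaving 62.
Order the wards by care index per hour: Burn 21 > Surgery 16 > ER 13 > Neuro 9 > Peds 6.
Burn takes 14 more to reach its cap of 14 ; 48 left.
Surgery takes 13 more to reach its cap of 13 ; 35 left.
ER takes 16 more to reach its cap of 18 ; 19 left.
Give Neuro 8 more to hit its cap of 11 ; 11 left.
Peds has room for 16 more but only 11 remain, so it gets 14.
Total = 13×18 + 21×14 + 6×14 + 9×11 + 16×13 = 919.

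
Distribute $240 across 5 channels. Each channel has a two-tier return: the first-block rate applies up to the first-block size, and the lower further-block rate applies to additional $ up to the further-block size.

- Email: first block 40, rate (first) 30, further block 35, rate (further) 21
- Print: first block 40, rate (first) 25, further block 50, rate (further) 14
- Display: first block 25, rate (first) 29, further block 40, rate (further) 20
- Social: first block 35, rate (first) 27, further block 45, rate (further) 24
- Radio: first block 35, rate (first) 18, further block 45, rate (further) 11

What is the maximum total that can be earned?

Order all 10 blocks by rate: Email/tier1 30 > Display/tier1 29 > Social/tier1 27 > Print/tier1 25 > Social/tier2 24 > Email/tier2 21 > Display/tier2 20 > Radio/tier1 18 > Print/tier2 14 > Radio/tier2 11.
Email/tier1 (30): +40 ; 200 left.
Display tier1 at 29: fill all 25 ; 175 left.
Fill Social tier1 block (35 at 27) ; 140 left.
Fill Print tier1 block (40 at 25) ; 100 left.
Social tier2 at 24: fill all 45 ; 55 left.
Email tier2 at 21: fill all 35 ; 20 left.
Display tier2 at 20: only 20 left, fill 20.
Total = 30×40 + 29×25 + 27×35 + 25×40 + 24×45 + 21×35 + 20×20 = 6085.

6085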